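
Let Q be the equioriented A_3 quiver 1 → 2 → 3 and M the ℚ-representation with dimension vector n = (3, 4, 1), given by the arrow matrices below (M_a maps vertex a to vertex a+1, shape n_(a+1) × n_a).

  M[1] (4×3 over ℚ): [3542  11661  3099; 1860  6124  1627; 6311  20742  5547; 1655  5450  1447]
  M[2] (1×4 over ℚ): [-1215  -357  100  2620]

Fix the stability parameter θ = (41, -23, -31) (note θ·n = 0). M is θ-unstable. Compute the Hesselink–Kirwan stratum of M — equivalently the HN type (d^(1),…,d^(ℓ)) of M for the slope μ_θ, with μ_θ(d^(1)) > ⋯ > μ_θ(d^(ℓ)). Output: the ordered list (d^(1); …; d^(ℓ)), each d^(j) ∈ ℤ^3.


Interval decomposition of M: I[1,2]^2, I[1,3], I[2,2].
HN type (ℓ=3): μ^(1)=9; μ^(2)=-13/3; μ^(3)=-23

((2, 2, 0); (1, 1, 1); (0, 1, 0))


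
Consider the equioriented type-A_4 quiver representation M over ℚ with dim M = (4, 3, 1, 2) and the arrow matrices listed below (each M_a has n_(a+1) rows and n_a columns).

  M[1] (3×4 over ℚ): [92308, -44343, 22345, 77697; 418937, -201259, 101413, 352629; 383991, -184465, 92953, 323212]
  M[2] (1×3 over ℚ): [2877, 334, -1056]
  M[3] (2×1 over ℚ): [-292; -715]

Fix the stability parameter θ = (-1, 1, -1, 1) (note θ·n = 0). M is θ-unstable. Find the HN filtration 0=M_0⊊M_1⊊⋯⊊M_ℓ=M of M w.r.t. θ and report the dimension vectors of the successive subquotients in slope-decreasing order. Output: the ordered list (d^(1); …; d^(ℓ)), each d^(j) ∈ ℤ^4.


Interval decomposition of M: I[1,1], I[1,2]^2, I[1,4], I[4,4].
HN type (ℓ=3): μ^(1)=1; μ^(2)=0; μ^(3)=-1

((0, 2, 0, 2); (0, 1, 1, 0); (4, 0, 0, 0))


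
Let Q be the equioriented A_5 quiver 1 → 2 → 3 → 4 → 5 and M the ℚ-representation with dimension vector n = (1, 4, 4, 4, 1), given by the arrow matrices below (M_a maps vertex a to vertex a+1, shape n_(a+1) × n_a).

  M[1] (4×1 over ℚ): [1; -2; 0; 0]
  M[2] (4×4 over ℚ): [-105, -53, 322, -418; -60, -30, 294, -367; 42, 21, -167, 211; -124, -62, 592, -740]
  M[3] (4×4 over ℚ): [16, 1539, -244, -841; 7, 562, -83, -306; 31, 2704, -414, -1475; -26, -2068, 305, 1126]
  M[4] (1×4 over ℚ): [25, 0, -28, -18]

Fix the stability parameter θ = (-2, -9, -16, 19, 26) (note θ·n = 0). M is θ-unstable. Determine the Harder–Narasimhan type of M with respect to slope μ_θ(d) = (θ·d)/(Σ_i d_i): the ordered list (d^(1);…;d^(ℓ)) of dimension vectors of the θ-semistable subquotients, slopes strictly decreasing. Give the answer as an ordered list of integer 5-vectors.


Via rank(M_{q-1}∘⋯∘M_p): M ≅ I[1,4], I[2,4]^2, I[2,5].
μ_θ-semistable layers: μ^(1)=26; μ^(2)=19; μ^(3)=-9; μ^(4)=-25/2

((0, 0, 0, 0, 1); (0, 0, 0, 4, 0); (1, 1, 1, 0, 0); (0, 3, 3, 0, 0))


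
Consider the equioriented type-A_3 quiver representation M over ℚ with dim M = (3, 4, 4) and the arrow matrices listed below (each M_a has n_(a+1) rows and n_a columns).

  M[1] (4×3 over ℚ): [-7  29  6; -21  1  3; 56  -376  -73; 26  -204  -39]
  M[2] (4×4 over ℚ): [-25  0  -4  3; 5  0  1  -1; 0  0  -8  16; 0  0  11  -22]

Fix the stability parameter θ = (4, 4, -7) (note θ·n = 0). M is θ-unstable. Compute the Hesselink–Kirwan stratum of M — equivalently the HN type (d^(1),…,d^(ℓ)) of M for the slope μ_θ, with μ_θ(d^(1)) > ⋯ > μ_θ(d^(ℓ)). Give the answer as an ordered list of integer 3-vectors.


Barcode: M ≅ I[1,2], I[1,3]^2, I[2,2], I[3,3]^2. HN layers by μ_θ (3 steps, strictly decreasing):
  μ^(1)=4; μ^(2)=1/3; μ^(3)=-7

((1, 2, 0); (2, 2, 2); (0, 0, 2))


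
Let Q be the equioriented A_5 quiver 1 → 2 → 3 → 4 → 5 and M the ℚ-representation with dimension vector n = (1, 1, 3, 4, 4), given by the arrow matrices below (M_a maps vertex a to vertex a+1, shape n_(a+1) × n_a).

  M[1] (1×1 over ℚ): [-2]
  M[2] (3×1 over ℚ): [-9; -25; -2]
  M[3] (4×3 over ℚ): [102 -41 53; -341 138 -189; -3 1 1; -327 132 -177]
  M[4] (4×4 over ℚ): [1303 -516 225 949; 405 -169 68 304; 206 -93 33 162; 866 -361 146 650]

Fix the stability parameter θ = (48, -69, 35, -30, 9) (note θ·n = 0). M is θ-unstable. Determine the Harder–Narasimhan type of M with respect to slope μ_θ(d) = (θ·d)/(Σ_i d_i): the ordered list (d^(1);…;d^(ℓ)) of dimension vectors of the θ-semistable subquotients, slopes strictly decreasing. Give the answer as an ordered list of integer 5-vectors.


Interval decomposition of M: I[1,5], I[3,5]^2, I[4,5].
HN type (ℓ=4): μ^(1)=9; μ^(2)=5/2; μ^(3)=-21/2; μ^(4)=-30

((0, 0, 0, 0, 4); (0, 0, 3, 3, 0); (1, 1, 0, 0, 0); (0, 0, 0, 1, 0))


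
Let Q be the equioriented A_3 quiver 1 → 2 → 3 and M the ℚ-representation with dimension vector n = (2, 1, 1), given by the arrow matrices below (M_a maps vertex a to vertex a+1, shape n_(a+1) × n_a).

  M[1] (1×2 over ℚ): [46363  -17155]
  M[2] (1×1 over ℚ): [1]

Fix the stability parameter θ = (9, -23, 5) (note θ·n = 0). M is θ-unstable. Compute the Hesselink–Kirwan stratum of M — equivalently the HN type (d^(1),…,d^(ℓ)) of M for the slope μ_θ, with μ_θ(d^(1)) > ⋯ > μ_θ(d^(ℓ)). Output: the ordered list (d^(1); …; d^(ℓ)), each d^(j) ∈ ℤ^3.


Interval decomposition of M: I[1,1], I[1,3].
HN type (ℓ=3): μ^(1)=9; μ^(2)=5; μ^(3)=-7

((1, 0, 0); (0, 0, 1); (1, 1, 0))


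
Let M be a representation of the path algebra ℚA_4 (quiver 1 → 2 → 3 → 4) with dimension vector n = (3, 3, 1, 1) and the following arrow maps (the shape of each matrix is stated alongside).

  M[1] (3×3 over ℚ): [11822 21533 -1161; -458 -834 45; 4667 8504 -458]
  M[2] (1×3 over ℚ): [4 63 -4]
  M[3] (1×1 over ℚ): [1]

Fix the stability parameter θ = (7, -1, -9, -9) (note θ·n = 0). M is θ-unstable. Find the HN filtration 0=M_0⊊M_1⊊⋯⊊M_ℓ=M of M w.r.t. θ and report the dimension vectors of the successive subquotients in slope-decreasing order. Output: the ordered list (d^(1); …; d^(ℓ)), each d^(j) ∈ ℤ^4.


Interval decomposition of M: I[1,2]^2, I[1,4].
HN type (ℓ=2): μ^(1)=3; μ^(2)=-3

((2, 2, 0, 0); (1, 1, 1, 1))


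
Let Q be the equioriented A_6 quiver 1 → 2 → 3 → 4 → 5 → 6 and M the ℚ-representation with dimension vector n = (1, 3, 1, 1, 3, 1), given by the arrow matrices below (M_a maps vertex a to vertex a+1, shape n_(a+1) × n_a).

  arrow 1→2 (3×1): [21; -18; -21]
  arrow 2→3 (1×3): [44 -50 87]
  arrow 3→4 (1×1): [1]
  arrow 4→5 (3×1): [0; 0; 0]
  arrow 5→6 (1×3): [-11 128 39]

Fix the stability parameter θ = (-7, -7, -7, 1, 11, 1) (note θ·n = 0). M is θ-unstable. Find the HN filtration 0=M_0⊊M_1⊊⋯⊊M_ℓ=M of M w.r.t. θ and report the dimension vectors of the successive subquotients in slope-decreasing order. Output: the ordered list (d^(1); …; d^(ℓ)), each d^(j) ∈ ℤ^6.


Barcode: M ≅ I[1,4], I[2,2]^2, I[5,5]^2, I[5,6]. HN layers by μ_θ (4 steps, strictly decreasing):
  μ^(1)=11; μ^(2)=6; μ^(3)=1; μ^(4)=-7

((0, 0, 0, 0, 2, 0); (0, 0, 0, 0, 1, 1); (0, 0, 0, 1, 0, 0); (1, 3, 1, 0, 0, 0))


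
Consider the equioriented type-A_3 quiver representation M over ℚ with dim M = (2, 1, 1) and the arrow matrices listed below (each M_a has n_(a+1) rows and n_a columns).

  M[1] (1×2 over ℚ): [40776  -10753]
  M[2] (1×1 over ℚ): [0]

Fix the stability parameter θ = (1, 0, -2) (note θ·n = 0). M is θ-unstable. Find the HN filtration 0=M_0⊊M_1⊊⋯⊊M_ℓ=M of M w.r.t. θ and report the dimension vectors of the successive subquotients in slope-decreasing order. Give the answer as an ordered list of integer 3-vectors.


Via rank(M_{q-1}∘⋯∘M_p): M ≅ I[1,1], I[1,2], I[3,3].
μ_θ-semistable layers: μ^(1)=1; μ^(2)=1/2; μ^(3)=-2

((1, 0, 0); (1, 1, 0); (0, 0, 1))


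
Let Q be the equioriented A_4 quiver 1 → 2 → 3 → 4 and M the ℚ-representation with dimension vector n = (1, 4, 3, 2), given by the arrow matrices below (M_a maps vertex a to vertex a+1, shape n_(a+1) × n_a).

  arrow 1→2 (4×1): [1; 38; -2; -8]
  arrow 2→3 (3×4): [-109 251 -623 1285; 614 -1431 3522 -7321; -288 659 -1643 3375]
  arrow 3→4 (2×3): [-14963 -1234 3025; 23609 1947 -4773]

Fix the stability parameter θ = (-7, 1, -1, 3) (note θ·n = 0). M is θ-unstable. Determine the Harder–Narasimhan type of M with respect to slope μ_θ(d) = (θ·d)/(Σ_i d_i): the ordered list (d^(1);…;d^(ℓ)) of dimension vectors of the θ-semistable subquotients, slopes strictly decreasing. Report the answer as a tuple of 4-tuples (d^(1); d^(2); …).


Via rank(M_{q-1}∘⋯∘M_p): M ≅ I[1,4], I[2,2], I[2,3], I[2,4].
μ_θ-semistable layers: μ^(1)=3; μ^(2)=1; μ^(3)=0; μ^(4)=-7

((0, 0, 0, 2); (0, 1, 0, 0); (0, 3, 3, 0); (1, 0, 0, 0))


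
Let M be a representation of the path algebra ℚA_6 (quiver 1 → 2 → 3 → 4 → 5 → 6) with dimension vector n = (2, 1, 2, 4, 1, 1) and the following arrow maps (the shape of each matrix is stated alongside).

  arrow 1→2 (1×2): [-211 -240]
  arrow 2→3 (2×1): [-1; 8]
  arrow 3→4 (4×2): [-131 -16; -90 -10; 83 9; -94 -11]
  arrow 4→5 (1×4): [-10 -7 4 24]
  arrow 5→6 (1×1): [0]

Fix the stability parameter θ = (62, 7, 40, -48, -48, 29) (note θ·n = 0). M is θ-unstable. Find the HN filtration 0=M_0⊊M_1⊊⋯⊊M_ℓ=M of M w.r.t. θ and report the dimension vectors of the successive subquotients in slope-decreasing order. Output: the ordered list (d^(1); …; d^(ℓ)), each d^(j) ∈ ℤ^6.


Interval decomposition of M: I[1,1], I[1,4], I[3,5], I[4,4]^2, I[6,6].
HN type (ℓ=5): μ^(1)=62; μ^(2)=29; μ^(3)=61/4; μ^(4)=-56/3; μ^(5)=-48

((1, 0, 0, 0, 0, 0); (0, 0, 0, 0, 0, 1); (1, 1, 1, 1, 0, 0); (0, 0, 1, 1, 1, 0); (0, 0, 0, 2, 0, 0))


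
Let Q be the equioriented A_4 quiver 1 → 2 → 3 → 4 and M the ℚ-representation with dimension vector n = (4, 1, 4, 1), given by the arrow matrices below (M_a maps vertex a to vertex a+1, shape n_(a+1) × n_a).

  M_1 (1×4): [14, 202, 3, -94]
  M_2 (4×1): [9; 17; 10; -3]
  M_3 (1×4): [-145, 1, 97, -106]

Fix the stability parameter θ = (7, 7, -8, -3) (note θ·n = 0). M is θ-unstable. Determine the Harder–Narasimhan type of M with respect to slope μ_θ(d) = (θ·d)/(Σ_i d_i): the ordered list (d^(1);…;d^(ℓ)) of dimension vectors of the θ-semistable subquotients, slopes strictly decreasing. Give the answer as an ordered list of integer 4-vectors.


Interval decomposition of M: I[1,1]^3, I[1,3], I[3,3]^2, I[3,4].
HN type (ℓ=4): μ^(1)=7; μ^(2)=2; μ^(3)=-3; μ^(4)=-8

((3, 0, 0, 0); (1, 1, 1, 0); (0, 0, 0, 1); (0, 0, 3, 0))


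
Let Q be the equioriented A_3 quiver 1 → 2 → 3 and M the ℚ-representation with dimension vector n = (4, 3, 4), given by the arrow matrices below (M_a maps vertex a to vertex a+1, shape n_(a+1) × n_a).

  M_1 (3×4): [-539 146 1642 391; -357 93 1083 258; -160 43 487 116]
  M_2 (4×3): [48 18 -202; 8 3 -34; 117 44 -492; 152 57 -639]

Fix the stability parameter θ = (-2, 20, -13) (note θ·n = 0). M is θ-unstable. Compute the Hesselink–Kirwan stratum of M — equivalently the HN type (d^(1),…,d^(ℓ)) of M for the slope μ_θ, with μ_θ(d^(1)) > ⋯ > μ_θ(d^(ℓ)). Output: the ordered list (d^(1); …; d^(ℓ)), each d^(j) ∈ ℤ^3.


Interval decomposition of M: I[1,1], I[1,3]^3, I[3,3].
HN type (ℓ=3): μ^(1)=7/2; μ^(2)=-2; μ^(3)=-13

((0, 3, 3); (4, 0, 0); (0, 0, 1))


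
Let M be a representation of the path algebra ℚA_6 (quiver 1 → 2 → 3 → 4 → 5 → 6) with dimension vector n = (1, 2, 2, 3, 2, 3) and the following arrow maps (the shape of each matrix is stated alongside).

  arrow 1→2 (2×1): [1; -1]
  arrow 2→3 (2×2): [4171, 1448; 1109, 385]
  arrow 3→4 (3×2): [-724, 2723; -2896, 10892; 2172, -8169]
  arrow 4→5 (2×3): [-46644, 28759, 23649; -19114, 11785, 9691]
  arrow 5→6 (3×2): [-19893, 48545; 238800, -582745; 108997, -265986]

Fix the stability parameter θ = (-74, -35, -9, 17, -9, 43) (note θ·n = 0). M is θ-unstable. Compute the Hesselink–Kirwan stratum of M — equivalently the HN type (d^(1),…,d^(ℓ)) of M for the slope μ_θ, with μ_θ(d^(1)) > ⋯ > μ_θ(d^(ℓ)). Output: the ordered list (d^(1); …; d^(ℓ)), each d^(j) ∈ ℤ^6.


Barcode: M ≅ I[1,3], I[2,6], I[4,4], I[4,6], I[6,6]. HN layers by μ_θ (6 steps, strictly decreasing):
  μ^(1)=43; μ^(2)=17; μ^(3)=4; μ^(4)=-9; μ^(5)=-35; μ^(6)=-74

((0, 0, 0, 0, 0, 3); (0, 0, 0, 1, 0, 0); (0, 0, 0, 2, 2, 0); (0, 0, 2, 0, 0, 0); (0, 2, 0, 0, 0, 0); (1, 0, 0, 0, 0, 0))


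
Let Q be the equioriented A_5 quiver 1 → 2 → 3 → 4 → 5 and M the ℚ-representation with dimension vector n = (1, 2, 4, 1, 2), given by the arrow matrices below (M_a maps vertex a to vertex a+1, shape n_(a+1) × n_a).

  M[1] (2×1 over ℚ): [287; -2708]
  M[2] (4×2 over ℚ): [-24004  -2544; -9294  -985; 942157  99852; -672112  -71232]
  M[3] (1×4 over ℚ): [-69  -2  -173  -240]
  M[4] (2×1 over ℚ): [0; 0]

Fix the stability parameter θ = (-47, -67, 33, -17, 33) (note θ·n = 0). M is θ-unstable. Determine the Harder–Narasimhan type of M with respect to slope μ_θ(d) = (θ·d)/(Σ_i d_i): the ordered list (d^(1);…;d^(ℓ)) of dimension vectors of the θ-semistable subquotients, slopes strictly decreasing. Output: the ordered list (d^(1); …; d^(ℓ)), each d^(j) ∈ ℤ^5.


Interval decomposition of M: I[1,4], I[2,3], I[3,3]^2, I[5,5]^2.
HN type (ℓ=4): μ^(1)=33; μ^(2)=8; μ^(3)=-57; μ^(4)=-67

((0, 0, 3, 0, 2); (0, 0, 1, 1, 0); (1, 1, 0, 0, 0); (0, 1, 0, 0, 0))


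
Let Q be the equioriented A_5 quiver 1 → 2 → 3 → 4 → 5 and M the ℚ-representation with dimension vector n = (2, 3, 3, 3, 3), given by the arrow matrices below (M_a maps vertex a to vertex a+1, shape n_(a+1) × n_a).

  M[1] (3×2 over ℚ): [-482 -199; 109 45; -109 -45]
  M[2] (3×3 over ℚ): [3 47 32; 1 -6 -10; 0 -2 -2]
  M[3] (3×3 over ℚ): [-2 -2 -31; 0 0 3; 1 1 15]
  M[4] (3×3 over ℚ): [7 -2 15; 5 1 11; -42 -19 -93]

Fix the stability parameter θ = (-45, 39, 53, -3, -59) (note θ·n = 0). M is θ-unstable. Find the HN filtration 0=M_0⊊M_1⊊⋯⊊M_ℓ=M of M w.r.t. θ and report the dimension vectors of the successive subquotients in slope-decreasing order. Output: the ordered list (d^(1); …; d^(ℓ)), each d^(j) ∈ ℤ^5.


Barcode: M ≅ I[1,3], I[1,5], I[2,5], I[4,5]. HN layers by μ_θ (5 steps, strictly decreasing):
  μ^(1)=53; μ^(2)=39; μ^(3)=15/2; μ^(4)=-31; μ^(5)=-45

((0, 0, 1, 0, 0); (0, 1, 0, 0, 0); (0, 2, 2, 2, 2); (0, 0, 0, 1, 1); (2, 0, 0, 0, 0))


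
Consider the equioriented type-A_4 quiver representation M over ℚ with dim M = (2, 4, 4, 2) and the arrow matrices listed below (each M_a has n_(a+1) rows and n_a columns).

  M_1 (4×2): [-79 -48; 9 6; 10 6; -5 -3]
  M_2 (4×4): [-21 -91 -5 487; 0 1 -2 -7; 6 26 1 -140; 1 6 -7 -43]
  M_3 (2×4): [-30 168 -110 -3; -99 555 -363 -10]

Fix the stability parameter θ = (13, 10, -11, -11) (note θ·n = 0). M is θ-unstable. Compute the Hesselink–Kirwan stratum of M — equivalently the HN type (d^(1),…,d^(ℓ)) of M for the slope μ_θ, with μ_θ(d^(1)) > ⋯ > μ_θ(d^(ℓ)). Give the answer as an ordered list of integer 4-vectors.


Via rank(M_{q-1}∘⋯∘M_p): M ≅ I[1,4]^2, I[2,3]^2.
μ_θ-semistable layers: μ^(1)=1/4; μ^(2)=-1/2

((2, 2, 2, 2); (0, 2, 2, 0))


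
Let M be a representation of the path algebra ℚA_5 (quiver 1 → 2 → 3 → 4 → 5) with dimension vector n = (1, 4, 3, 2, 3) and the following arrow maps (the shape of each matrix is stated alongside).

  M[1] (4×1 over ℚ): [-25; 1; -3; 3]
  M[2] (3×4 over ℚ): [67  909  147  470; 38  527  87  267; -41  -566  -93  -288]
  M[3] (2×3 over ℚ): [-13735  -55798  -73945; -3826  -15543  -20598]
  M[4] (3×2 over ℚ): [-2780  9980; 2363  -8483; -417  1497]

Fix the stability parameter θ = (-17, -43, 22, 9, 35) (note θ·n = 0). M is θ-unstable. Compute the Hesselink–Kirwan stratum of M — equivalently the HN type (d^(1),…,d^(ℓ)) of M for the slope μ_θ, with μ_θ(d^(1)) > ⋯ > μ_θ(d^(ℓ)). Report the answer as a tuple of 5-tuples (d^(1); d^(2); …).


Interval decomposition of M: I[1,4], I[2,2], I[2,3], I[2,5], I[5,5]^2.
HN type (ℓ=5): μ^(1)=35; μ^(2)=22; μ^(3)=31/2; μ^(4)=-30; μ^(5)=-43

((0, 0, 0, 0, 3); (0, 0, 1, 0, 0); (0, 0, 2, 2, 0); (1, 1, 0, 0, 0); (0, 3, 0, 0, 0))


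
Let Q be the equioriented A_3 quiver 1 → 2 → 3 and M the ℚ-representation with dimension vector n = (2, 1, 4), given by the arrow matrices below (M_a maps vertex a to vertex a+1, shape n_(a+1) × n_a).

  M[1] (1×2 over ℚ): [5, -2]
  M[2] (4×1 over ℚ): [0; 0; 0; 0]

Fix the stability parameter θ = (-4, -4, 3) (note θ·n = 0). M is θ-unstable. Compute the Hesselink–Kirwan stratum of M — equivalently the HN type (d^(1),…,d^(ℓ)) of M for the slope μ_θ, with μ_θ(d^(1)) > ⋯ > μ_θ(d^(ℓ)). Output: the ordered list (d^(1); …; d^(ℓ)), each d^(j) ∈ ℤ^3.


Via rank(M_{q-1}∘⋯∘M_p): M ≅ I[1,1], I[1,2], I[3,3]^4.
μ_θ-semistable layers: μ^(1)=3; μ^(2)=-4

((0, 0, 4); (2, 1, 0))


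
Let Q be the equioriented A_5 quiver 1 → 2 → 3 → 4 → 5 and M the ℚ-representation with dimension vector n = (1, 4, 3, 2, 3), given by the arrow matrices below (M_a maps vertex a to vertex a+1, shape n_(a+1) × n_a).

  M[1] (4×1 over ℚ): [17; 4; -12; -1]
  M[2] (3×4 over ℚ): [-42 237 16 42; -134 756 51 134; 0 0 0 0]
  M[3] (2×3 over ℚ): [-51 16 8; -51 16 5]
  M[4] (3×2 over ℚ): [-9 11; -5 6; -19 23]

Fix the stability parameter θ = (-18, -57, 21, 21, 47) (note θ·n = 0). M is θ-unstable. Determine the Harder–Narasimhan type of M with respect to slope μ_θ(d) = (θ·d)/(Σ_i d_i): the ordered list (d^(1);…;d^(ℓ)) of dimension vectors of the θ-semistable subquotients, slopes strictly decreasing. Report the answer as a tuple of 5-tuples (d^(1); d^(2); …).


Via rank(M_{q-1}∘⋯∘M_p): M ≅ I[1,2], I[2,2], I[2,3], I[2,5], I[3,5], I[5,5].
μ_θ-semistable layers: μ^(1)=47; μ^(2)=21; μ^(3)=-75/2; μ^(4)=-57

((0, 0, 0, 0, 3); (0, 0, 3, 2, 0); (1, 1, 0, 0, 0); (0, 3, 0, 0, 0))


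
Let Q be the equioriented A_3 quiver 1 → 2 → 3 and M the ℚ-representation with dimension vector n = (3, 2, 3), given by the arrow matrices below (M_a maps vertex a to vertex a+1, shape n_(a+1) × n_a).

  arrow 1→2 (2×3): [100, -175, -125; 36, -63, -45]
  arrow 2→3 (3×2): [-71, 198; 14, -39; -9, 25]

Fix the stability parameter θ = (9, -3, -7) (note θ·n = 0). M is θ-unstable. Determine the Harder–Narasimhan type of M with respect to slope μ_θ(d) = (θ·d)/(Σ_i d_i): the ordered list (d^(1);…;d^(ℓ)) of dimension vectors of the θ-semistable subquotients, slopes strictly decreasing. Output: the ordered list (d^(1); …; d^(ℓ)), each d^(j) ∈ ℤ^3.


Interval decomposition of M: I[1,1]^2, I[1,3], I[2,3], I[3,3].
HN type (ℓ=4): μ^(1)=9; μ^(2)=-1/3; μ^(3)=-5; μ^(4)=-7

((2, 0, 0); (1, 1, 1); (0, 1, 1); (0, 0, 1))


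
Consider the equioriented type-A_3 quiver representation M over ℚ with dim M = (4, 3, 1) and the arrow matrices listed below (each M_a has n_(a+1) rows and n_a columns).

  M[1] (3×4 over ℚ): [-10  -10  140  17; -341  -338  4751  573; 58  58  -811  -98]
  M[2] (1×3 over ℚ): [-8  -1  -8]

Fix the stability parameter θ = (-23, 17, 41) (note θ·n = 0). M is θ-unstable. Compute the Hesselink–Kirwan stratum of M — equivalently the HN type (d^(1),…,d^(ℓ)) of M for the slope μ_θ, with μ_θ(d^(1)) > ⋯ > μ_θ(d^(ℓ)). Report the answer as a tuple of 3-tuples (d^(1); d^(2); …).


Interval decomposition of M: I[1,1], I[1,2]^2, I[1,3].
HN type (ℓ=3): μ^(1)=41; μ^(2)=17; μ^(3)=-23

((0, 0, 1); (0, 3, 0); (4, 0, 0))


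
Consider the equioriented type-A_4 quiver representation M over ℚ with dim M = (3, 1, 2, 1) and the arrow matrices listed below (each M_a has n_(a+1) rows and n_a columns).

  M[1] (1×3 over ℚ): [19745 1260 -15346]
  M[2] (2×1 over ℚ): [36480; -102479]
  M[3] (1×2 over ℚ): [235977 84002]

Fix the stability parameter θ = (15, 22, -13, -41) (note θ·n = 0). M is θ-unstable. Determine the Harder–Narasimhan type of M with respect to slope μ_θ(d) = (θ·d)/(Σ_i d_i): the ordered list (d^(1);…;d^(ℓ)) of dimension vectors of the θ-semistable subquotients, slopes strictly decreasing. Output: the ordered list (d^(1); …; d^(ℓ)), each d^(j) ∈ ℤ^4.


Interval decomposition of M: I[1,1]^2, I[1,4], I[3,3].
HN type (ℓ=3): μ^(1)=15; μ^(2)=-17/4; μ^(3)=-13

((2, 0, 0, 0); (1, 1, 1, 1); (0, 0, 1, 0))


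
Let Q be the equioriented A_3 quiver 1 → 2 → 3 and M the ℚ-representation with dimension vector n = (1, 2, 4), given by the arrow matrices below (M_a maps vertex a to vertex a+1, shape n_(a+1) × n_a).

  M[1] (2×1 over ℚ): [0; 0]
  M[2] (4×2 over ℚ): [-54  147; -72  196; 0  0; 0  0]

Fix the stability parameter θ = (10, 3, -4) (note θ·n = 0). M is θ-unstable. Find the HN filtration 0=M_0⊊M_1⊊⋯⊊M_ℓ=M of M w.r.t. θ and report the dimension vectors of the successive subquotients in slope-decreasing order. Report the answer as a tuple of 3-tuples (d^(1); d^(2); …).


Barcode: M ≅ I[1,1], I[2,2], I[2,3], I[3,3]^3. HN layers by μ_θ (4 steps, strictly decreasing):
  μ^(1)=10; μ^(2)=3; μ^(3)=-1/2; μ^(4)=-4

((1, 0, 0); (0, 1, 0); (0, 1, 1); (0, 0, 3))


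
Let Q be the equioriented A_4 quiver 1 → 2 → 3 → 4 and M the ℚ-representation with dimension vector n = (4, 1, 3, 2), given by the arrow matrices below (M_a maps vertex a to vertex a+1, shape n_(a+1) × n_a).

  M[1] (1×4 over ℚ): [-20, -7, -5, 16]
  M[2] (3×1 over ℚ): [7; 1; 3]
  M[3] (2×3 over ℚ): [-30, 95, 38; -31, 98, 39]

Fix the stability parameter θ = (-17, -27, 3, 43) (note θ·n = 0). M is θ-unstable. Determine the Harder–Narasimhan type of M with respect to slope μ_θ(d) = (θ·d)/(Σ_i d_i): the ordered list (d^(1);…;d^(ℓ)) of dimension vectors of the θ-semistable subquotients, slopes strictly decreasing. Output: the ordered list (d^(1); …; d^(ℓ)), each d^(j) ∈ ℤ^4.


Via rank(M_{q-1}∘⋯∘M_p): M ≅ I[1,1]^3, I[1,4], I[3,3], I[3,4].
μ_θ-semistable layers: μ^(1)=43; μ^(2)=3; μ^(3)=-17; μ^(4)=-22

((0, 0, 0, 2); (0, 0, 3, 0); (3, 0, 0, 0); (1, 1, 0, 0))


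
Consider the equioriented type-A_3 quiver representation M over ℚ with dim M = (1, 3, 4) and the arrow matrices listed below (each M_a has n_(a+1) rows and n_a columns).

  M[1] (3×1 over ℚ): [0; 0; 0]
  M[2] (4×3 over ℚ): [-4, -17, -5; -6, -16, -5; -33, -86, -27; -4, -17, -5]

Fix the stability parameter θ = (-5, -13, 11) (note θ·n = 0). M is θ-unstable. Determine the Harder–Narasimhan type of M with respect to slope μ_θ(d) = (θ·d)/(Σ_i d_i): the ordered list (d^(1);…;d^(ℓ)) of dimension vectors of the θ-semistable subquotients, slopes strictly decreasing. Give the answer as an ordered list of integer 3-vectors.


Via rank(M_{q-1}∘⋯∘M_p): M ≅ I[1,1], I[2,3]^3, I[3,3].
μ_θ-semistable layers: μ^(1)=11; μ^(2)=-5; μ^(3)=-13

((0, 0, 4); (1, 0, 0); (0, 3, 0))


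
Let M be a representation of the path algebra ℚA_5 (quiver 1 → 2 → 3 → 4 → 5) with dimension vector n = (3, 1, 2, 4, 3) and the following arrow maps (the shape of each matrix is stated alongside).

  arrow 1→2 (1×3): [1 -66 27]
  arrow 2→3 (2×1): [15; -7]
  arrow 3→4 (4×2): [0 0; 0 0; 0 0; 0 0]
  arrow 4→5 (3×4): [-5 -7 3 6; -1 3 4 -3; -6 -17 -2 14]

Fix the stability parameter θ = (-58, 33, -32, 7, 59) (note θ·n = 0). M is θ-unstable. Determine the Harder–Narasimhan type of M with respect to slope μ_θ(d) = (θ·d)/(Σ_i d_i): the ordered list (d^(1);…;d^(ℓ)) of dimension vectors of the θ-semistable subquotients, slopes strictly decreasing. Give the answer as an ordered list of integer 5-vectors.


Via rank(M_{q-1}∘⋯∘M_p): M ≅ I[1,1]^2, I[1,3], I[3,3], I[4,4], I[4,5]^3.
μ_θ-semistable layers: μ^(1)=59; μ^(2)=7; μ^(3)=1/2; μ^(4)=-32; μ^(5)=-58

((0, 0, 0, 0, 3); (0, 0, 0, 4, 0); (0, 1, 1, 0, 0); (0, 0, 1, 0, 0); (3, 0, 0, 0, 0))


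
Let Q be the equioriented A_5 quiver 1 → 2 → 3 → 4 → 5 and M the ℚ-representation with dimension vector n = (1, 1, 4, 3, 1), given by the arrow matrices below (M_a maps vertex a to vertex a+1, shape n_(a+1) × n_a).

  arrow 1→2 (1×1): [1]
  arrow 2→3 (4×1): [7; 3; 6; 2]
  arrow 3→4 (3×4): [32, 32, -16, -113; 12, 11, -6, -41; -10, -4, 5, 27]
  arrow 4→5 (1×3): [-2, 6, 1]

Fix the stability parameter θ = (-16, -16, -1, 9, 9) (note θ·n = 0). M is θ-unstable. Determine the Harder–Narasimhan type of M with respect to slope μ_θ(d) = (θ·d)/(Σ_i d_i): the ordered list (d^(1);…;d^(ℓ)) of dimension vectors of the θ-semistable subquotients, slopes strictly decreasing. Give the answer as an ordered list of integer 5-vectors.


Via rank(M_{q-1}∘⋯∘M_p): M ≅ I[1,4], I[3,3], I[3,4], I[3,5].
μ_θ-semistable layers: μ^(1)=9; μ^(2)=-1; μ^(3)=-16

((0, 0, 0, 3, 1); (0, 0, 4, 0, 0); (1, 1, 0, 0, 0))


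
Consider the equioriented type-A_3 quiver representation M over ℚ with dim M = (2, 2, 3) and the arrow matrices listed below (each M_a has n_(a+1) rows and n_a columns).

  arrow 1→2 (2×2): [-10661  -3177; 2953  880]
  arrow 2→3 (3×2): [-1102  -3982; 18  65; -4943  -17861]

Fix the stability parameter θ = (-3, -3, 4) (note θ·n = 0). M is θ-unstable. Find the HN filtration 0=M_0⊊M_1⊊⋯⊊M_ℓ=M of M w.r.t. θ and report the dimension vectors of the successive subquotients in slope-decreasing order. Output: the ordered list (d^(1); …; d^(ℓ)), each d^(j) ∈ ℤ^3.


Via rank(M_{q-1}∘⋯∘M_p): M ≅ I[1,3]^2, I[3,3].
μ_θ-semistable layers: μ^(1)=4; μ^(2)=-3

((0, 0, 3); (2, 2, 0))


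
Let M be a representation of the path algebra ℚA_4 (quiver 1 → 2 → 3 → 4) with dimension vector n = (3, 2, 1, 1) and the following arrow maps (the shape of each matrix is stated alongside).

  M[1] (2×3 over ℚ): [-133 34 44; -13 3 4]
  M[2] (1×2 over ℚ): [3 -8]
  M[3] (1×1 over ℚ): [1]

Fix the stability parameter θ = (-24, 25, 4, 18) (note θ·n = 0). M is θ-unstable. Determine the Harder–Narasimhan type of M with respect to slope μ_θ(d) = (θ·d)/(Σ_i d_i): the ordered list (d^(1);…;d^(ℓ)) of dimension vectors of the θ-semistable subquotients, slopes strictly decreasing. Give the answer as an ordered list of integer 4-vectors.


Via rank(M_{q-1}∘⋯∘M_p): M ≅ I[1,1], I[1,2], I[1,4].
μ_θ-semistable layers: μ^(1)=25; μ^(2)=18; μ^(3)=29/2; μ^(4)=-24

((0, 1, 0, 0); (0, 0, 0, 1); (0, 1, 1, 0); (3, 0, 0, 0))


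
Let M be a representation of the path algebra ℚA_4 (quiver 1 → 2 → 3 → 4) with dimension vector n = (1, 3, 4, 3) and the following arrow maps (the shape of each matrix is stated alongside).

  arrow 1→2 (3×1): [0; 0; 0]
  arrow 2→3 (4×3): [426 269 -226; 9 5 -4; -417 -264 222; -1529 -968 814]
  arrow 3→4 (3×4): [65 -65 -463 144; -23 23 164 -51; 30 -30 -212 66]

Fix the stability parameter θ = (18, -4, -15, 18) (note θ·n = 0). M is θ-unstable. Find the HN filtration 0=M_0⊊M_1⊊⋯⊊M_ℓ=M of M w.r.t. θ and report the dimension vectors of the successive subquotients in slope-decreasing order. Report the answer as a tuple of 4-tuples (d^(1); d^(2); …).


Barcode: M ≅ I[1,1], I[2,2], I[2,3]^2, I[3,4]^2, I[4,4]. HN layers by μ_θ (4 steps, strictly decreasing):
  μ^(1)=18; μ^(2)=-4; μ^(3)=-19/2; μ^(4)=-15

((1, 0, 0, 3); (0, 1, 0, 0); (0, 2, 2, 0); (0, 0, 2, 0))


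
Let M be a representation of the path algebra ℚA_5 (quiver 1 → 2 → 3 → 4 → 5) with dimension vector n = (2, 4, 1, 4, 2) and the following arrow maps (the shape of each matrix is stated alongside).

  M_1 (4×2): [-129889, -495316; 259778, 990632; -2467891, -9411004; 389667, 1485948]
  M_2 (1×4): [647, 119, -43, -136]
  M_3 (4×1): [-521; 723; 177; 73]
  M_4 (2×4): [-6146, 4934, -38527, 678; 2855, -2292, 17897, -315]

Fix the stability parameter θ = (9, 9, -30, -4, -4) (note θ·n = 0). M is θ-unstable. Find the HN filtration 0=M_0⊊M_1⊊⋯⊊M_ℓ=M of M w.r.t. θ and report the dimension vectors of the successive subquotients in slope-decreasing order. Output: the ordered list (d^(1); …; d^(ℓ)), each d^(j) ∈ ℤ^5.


Via rank(M_{q-1}∘⋯∘M_p): M ≅ I[1,1], I[1,2], I[2,2]^2, I[2,5], I[4,4]^2, I[4,5].
μ_θ-semistable layers: μ^(1)=9; μ^(2)=-4; μ^(3)=-21/2

((2, 3, 0, 0, 0); (0, 0, 0, 4, 2); (0, 1, 1, 0, 0))


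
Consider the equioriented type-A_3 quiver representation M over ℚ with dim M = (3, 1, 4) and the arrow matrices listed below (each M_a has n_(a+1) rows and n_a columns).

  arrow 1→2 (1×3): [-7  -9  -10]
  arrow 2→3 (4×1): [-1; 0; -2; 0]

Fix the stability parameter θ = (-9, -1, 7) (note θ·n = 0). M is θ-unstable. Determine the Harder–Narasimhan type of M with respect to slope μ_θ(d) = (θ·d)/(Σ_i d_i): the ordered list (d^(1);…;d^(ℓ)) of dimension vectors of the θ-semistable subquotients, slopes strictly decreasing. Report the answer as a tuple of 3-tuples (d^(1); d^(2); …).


Barcode: M ≅ I[1,1]^2, I[1,3], I[3,3]^3. HN layers by μ_θ (3 steps, strictly decreasing):
  μ^(1)=7; μ^(2)=-1; μ^(3)=-9

((0, 0, 4); (0, 1, 0); (3, 0, 0))


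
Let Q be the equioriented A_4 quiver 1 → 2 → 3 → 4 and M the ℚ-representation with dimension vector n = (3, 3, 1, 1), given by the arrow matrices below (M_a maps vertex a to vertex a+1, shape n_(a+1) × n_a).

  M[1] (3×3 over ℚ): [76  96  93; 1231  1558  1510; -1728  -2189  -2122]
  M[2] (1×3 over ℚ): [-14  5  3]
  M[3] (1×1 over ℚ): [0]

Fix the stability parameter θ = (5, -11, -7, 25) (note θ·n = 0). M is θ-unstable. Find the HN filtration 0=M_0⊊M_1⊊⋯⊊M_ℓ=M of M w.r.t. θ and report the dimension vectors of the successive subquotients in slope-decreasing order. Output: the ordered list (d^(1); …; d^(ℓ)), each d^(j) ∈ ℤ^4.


Barcode: M ≅ I[1,2]^2, I[1,3], I[4,4]. HN layers by μ_θ (3 steps, strictly decreasing):
  μ^(1)=25; μ^(2)=-3; μ^(3)=-13/3

((0, 0, 0, 1); (2, 2, 0, 0); (1, 1, 1, 0))


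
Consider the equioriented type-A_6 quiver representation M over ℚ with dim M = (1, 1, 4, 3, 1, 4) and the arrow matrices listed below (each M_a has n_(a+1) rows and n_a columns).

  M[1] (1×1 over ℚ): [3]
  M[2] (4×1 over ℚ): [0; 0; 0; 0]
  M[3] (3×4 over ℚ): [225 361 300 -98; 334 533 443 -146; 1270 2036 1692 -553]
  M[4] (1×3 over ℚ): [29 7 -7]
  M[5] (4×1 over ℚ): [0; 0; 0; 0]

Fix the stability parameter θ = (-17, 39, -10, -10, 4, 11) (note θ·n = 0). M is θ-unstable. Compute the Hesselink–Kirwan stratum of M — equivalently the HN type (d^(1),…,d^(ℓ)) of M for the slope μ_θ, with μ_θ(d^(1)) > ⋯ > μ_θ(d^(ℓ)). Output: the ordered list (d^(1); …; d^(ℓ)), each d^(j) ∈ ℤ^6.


Barcode: M ≅ I[1,2], I[3,3], I[3,4]^2, I[3,5], I[6,6]^4. HN layers by μ_θ (5 steps, strictly decreasing):
  μ^(1)=39; μ^(2)=11; μ^(3)=4; μ^(4)=-10; μ^(5)=-17

((0, 1, 0, 0, 0, 0); (0, 0, 0, 0, 0, 4); (0, 0, 0, 0, 1, 0); (0, 0, 4, 3, 0, 0); (1, 0, 0, 0, 0, 0))


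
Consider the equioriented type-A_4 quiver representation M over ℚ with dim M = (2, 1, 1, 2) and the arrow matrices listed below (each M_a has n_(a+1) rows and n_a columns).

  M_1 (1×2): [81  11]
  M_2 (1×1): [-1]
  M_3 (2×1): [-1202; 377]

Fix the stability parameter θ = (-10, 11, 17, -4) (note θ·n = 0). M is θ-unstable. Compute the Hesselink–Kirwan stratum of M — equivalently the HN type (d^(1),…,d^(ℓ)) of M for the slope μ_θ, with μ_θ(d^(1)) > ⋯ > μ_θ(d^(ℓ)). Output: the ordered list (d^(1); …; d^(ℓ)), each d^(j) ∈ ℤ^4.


Barcode: M ≅ I[1,1], I[1,4], I[4,4]. HN layers by μ_θ (3 steps, strictly decreasing):
  μ^(1)=8; μ^(2)=-4; μ^(3)=-10

((0, 1, 1, 1); (0, 0, 0, 1); (2, 0, 0, 0))


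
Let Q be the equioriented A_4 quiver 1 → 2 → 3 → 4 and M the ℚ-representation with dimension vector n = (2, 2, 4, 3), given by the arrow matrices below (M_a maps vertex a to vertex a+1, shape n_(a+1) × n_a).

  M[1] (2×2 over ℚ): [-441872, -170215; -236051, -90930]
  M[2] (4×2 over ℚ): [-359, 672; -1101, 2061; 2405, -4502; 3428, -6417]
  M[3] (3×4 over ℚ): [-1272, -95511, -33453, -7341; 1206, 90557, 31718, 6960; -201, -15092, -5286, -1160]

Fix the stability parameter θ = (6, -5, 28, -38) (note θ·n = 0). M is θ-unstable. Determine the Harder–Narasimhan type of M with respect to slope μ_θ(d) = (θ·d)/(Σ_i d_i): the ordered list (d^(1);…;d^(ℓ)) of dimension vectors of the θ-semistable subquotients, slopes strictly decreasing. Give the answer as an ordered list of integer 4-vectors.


Via rank(M_{q-1}∘⋯∘M_p): M ≅ I[1,4]^2, I[3,3], I[3,4].
μ_θ-semistable layers: μ^(1)=28; μ^(2)=-9/4; μ^(3)=-5

((0, 0, 1, 0); (2, 2, 2, 2); (0, 0, 1, 1))


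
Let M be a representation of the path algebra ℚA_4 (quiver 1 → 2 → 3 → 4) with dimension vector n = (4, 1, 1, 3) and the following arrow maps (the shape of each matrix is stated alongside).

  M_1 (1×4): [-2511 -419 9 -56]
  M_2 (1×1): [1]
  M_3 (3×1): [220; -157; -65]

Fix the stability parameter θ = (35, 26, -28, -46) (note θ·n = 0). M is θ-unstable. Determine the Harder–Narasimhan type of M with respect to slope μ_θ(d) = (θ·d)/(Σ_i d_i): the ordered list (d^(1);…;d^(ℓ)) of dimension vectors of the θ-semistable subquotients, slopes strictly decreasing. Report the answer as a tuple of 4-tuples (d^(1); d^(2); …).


Barcode: M ≅ I[1,1]^3, I[1,4], I[4,4]^2. HN layers by μ_θ (3 steps, strictly decreasing):
  μ^(1)=35; μ^(2)=-13/4; μ^(3)=-46

((3, 0, 0, 0); (1, 1, 1, 1); (0, 0, 0, 2))


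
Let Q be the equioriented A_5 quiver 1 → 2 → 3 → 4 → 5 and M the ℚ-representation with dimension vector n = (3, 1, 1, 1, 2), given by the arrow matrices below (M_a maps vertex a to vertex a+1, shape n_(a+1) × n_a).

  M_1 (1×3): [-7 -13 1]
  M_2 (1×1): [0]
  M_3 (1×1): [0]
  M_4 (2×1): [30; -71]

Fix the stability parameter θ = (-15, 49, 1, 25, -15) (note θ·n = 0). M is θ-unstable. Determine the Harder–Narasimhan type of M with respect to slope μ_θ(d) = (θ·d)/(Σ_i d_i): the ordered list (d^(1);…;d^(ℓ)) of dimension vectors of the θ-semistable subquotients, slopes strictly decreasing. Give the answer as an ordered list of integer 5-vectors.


Interval decomposition of M: I[1,1]^2, I[1,2], I[3,3], I[4,5], I[5,5].
HN type (ℓ=4): μ^(1)=49; μ^(2)=5; μ^(3)=1; μ^(4)=-15

((0, 1, 0, 0, 0); (0, 0, 0, 1, 1); (0, 0, 1, 0, 0); (3, 0, 0, 0, 1))


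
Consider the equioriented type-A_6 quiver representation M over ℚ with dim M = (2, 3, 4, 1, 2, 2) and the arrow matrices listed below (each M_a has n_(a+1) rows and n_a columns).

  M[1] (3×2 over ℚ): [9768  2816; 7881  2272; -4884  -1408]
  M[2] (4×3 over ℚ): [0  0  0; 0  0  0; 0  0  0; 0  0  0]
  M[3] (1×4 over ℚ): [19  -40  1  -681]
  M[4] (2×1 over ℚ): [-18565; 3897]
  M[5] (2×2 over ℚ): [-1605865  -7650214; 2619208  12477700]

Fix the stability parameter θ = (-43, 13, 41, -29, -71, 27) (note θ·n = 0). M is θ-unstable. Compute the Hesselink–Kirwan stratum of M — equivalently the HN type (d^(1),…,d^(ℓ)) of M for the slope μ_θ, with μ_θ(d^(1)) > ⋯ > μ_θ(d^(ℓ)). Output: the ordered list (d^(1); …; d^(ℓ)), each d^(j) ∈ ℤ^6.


Barcode: M ≅ I[1,1], I[1,2], I[2,2]^2, I[3,3]^3, I[3,6], I[5,6]. HN layers by μ_θ (6 steps, strictly decreasing):
  μ^(1)=41; μ^(2)=27; μ^(3)=13; μ^(4)=-59/3; μ^(5)=-43; μ^(6)=-71

((0, 0, 3, 0, 0, 0); (0, 0, 0, 0, 0, 2); (0, 3, 0, 0, 0, 0); (0, 0, 1, 1, 1, 0); (2, 0, 0, 0, 0, 0); (0, 0, 0, 0, 1, 0))


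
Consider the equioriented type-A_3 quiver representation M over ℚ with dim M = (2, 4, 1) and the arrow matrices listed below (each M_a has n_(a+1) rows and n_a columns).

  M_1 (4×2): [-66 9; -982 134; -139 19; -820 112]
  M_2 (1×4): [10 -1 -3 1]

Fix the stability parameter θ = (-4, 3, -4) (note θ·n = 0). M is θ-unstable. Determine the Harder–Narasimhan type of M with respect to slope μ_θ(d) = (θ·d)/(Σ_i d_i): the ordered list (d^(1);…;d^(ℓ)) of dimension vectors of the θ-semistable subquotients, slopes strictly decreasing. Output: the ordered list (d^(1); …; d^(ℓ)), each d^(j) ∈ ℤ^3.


Interval decomposition of M: I[1,2], I[1,3], I[2,2]^2.
HN type (ℓ=3): μ^(1)=3; μ^(2)=-1/2; μ^(3)=-4

((0, 3, 0); (0, 1, 1); (2, 0, 0))


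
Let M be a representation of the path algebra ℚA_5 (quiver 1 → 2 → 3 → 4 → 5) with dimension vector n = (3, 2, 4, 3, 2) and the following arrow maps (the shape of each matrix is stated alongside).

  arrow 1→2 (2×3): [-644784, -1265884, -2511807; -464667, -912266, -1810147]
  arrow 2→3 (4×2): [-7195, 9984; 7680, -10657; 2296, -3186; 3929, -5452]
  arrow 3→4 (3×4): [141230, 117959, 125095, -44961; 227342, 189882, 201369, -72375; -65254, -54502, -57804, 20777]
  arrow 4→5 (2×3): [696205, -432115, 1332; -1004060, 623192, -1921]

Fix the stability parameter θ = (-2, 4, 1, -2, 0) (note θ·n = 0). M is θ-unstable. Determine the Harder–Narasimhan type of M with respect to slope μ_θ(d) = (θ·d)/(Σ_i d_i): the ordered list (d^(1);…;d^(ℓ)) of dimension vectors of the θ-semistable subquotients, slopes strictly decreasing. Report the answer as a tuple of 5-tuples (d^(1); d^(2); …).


Via rank(M_{q-1}∘⋯∘M_p): M ≅ I[1,1], I[1,5]^2, I[3,3], I[3,4].
μ_θ-semistable layers: μ^(1)=1; μ^(2)=3/4; μ^(3)=-1/2; μ^(4)=-2

((0, 0, 1, 0, 0); (0, 2, 2, 2, 2); (0, 0, 1, 1, 0); (3, 0, 0, 0, 0))


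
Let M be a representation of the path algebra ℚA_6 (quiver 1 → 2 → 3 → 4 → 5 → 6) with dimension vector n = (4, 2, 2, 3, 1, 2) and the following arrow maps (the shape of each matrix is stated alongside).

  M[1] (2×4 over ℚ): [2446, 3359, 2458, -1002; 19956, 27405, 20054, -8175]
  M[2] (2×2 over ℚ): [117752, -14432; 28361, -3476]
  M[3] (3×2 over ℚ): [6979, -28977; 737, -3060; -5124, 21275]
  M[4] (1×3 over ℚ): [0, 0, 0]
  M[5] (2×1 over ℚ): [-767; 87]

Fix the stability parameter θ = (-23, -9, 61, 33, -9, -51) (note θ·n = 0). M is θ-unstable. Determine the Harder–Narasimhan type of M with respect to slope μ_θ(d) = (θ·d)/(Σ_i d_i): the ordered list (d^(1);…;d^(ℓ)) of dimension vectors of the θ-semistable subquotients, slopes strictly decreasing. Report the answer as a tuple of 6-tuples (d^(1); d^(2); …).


Via rank(M_{q-1}∘⋯∘M_p): M ≅ I[1,1]^2, I[1,2], I[1,4], I[3,4], I[4,4], I[5,6], I[6,6].
μ_θ-semistable layers: μ^(1)=47; μ^(2)=33; μ^(3)=-9; μ^(4)=-23; μ^(5)=-30; μ^(6)=-51

((0, 0, 2, 2, 0, 0); (0, 0, 0, 1, 0, 0); (0, 2, 0, 0, 0, 0); (4, 0, 0, 0, 0, 0); (0, 0, 0, 0, 1, 1); (0, 0, 0, 0, 0, 1))


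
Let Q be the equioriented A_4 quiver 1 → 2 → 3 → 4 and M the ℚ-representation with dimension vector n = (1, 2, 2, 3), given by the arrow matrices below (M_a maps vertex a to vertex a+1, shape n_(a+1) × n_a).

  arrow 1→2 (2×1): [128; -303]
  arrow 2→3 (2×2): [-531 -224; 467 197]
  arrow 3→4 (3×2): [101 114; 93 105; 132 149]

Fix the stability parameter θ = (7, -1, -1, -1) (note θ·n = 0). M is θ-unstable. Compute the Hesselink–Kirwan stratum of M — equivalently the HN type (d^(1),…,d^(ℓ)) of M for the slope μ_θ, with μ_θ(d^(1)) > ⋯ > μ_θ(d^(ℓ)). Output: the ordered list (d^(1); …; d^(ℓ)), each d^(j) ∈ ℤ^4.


Via rank(M_{q-1}∘⋯∘M_p): M ≅ I[1,4], I[2,4], I[4,4].
μ_θ-semistable layers: μ^(1)=1; μ^(2)=-1

((1, 1, 1, 1); (0, 1, 1, 2))


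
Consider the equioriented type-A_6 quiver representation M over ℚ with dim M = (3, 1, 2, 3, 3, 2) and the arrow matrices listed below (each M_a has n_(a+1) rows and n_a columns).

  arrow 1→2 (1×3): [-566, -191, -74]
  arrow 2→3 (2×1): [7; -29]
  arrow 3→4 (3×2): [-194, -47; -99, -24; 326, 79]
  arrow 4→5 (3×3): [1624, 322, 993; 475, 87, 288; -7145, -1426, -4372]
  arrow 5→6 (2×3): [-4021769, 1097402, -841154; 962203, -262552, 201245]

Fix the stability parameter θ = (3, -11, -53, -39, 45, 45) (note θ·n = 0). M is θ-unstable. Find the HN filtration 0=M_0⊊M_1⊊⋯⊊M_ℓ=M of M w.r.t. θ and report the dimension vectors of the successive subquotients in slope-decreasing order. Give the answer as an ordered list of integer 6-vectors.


Via rank(M_{q-1}∘⋯∘M_p): M ≅ I[1,1]^2, I[1,6], I[3,5], I[4,6].
μ_θ-semistable layers: μ^(1)=45; μ^(2)=3; μ^(3)=-25; μ^(4)=-39; μ^(5)=-53

((0, 0, 0, 0, 3, 2); (2, 0, 0, 0, 0, 0); (1, 1, 1, 1, 0, 0); (0, 0, 0, 2, 0, 0); (0, 0, 1, 0, 0, 0))
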